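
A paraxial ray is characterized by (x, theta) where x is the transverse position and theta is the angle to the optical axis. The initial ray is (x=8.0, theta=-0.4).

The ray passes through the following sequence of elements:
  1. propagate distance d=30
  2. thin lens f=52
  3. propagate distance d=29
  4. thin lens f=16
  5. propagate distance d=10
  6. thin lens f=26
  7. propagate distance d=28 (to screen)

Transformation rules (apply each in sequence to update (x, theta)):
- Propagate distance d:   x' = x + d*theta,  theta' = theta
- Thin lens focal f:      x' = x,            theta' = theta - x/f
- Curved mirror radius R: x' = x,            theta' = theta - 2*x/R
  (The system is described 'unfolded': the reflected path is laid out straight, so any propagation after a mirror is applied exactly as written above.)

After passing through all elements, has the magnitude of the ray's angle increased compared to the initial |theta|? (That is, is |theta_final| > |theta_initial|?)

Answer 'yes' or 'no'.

Answer: yes

Derivation:
Initial: x=8.0000 theta=-0.4000
After 1 (propagate distance d=30): x=-4.0000 theta=-0.4000
After 2 (thin lens f=52): x=-4.0000 theta=-21/65 (≈-0.3231)
After 3 (propagate distance d=29): x=-869/65 (≈-13.3692) theta=-21/65 (≈-0.3231)
After 4 (thin lens f=16): x=-869/65 (≈-13.3692) theta=0.5125
After 5 (propagate distance d=10): x=-4287/520 (≈-8.2442) theta=0.5125
After 6 (thin lens f=26): x=-4287/520 (≈-8.2442) theta=701/845 (≈0.8296)
After 7 (propagate distance d=28 (to screen)): x=101293/6760 (≈14.9842) theta=701/845 (≈0.8296)
|theta_initial|=0.4000 |theta_final|=701/845 (≈0.8296) -> increased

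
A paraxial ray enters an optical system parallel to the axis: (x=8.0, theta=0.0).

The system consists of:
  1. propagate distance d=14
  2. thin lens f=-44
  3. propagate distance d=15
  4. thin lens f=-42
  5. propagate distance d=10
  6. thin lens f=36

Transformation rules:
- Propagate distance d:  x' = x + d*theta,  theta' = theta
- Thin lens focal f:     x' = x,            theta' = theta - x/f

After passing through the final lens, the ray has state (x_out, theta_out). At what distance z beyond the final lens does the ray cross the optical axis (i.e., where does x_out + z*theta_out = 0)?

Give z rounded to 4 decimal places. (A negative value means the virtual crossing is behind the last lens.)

Answer: -848.4324

Derivation:
Initial: x=8.0000 theta=0.0000
After 1 (propagate distance d=14): x=8.0000 theta=0.0000
After 2 (thin lens f=-44): x=8.0000 theta=2/11 (≈0.1818)
After 3 (propagate distance d=15): x=118/11 (≈10.7273) theta=2/11 (≈0.1818)
After 4 (thin lens f=-42): x=118/11 (≈10.7273) theta=101/231 (≈0.4372)
After 5 (propagate distance d=10): x=3488/231 (≈15.0996) theta=101/231 (≈0.4372)
After 6 (thin lens f=36): x=3488/231 (≈15.0996) theta=37/2079 (≈0.0178)
z_focus = -x_out/theta_out = -(3488/231)/(37/2079) = -31392/37 ≈ -848.4324
Rounded to 4 decimal places: z = -848.4324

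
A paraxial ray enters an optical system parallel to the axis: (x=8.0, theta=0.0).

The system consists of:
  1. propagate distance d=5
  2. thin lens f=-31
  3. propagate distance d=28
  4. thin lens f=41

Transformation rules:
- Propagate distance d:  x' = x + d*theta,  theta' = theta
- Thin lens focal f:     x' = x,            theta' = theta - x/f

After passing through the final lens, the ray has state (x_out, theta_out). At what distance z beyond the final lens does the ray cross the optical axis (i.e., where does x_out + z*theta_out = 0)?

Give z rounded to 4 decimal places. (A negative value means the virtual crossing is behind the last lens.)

Answer: 134.3889

Derivation:
Initial: x=8.0000 theta=0.0000
After 1 (propagate distance d=5): x=8.0000 theta=0.0000
After 2 (thin lens f=-31): x=8.0000 theta=8/31 (≈0.2581)
After 3 (propagate distance d=28): x=472/31 (≈15.2258) theta=8/31 (≈0.2581)
After 4 (thin lens f=41): x=472/31 (≈15.2258) theta=-144/1271 (≈-0.1133)
z_focus = -x_out/theta_out = -(472/31)/(-144/1271) = 2419/18 ≈ 134.3889
Rounded to 4 decimal places: z = 134.3889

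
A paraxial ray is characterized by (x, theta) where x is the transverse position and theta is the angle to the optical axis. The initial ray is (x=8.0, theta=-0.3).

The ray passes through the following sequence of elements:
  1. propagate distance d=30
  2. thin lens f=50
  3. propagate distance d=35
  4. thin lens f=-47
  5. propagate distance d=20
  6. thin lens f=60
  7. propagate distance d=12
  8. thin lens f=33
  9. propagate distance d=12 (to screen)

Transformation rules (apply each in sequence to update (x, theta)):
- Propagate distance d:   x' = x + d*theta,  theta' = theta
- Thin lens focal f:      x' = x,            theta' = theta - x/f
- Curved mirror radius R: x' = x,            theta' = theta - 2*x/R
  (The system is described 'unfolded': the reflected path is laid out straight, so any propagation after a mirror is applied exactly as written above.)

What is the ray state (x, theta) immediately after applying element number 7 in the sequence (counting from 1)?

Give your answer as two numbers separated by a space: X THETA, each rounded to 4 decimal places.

Initial: x=8.0000 theta=-0.3000
After 1 (propagate distance d=30): x=-1.0000 theta=-0.3000
After 2 (thin lens f=50): x=-1.0000 theta=-0.2800
After 3 (propagate distance d=35): x=-10.8000 theta=-0.2800
After 4 (thin lens f=-47): x=-10.8000 theta=-599/1175 (≈-0.5098)
After 5 (propagate distance d=20): x=-4934/235 (≈-20.9957) theta=-599/1175 (≈-0.5098)
After 6 (thin lens f=60): x=-4934/235 (≈-20.9957) theta=-1127/7050 (≈-0.1599)
After 7 (propagate distance d=12): x=-26924/1175 (≈-22.9140) theta=-1127/7050 (≈-0.1599)
Rounded to 4 decimal places: x = -22.9140, theta = -0.1599

Answer: -22.9140 -0.1599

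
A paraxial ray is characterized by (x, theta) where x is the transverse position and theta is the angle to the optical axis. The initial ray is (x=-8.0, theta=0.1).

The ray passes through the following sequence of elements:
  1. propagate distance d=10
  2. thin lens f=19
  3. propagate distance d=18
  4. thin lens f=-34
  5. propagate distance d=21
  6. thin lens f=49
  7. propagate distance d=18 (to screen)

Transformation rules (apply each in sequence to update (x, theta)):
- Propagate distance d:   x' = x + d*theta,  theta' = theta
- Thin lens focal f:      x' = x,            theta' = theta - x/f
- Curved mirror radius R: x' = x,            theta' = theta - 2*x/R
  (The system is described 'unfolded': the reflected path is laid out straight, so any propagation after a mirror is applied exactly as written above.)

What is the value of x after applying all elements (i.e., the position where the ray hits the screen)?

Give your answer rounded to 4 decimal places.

Initial: x=-8.0000 theta=0.1000
After 1 (propagate distance d=10): x=-7.0000 theta=0.1000
After 2 (thin lens f=19): x=-7.0000 theta=89/190 (≈0.4684)
After 3 (propagate distance d=18): x=136/95 (≈1.4316) theta=89/190 (≈0.4684)
After 4 (thin lens f=-34): x=136/95 (≈1.4316) theta=97/190 (≈0.5105)
After 5 (propagate distance d=21): x=2309/190 (≈12.1526) theta=97/190 (≈0.5105)
After 6 (thin lens f=49): x=2309/190 (≈12.1526) theta=1222/4655 (≈0.2625)
After 7 (propagate distance d=18 (to screen)): x=157133/9310 (≈16.8779) theta=1222/4655 (≈0.2625)
Rounded to 4 decimal places: x = 16.8779

Answer: 16.8779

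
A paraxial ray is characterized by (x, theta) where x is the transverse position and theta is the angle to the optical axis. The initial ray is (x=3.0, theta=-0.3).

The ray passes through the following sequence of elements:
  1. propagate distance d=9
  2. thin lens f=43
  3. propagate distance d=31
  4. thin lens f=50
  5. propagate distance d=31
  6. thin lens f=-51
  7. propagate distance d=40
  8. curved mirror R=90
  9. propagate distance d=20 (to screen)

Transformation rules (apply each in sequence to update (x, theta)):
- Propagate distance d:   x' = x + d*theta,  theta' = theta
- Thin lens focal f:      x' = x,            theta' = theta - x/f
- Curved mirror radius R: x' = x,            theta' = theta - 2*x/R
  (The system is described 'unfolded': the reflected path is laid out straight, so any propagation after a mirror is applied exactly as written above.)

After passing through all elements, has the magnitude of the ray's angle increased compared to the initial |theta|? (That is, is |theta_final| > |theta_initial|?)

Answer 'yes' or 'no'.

Answer: no

Derivation:
Initial: x=3.0000 theta=-0.3000
After 1 (propagate distance d=9): x=0.3000 theta=-0.3000
After 2 (thin lens f=43): x=0.3000 theta=-66/215 (≈-0.3070)
After 3 (propagate distance d=31): x=-3963/430 (≈-9.2163) theta=-66/215 (≈-0.3070)
After 4 (thin lens f=50): x=-3963/430 (≈-9.2163) theta=-2637/21500 (≈-0.1227)
After 5 (propagate distance d=31): x=-279897/21500 (≈-13.0185) theta=-2637/21500 (≈-0.1227)
After 6 (thin lens f=-51): x=-279897/21500 (≈-13.0185) theta=-34532/91375 (≈-0.3779)
After 7 (propagate distance d=40): x=-10283369/365500 (≈-28.1351) theta=-34532/91375 (≈-0.3779)
After 8 (curved mirror R=90): x=-10283369/365500 (≈-28.1351) theta=4067609/16447500 (≈0.2473)
After 9 (propagate distance d=20 (to screen)): x=-15255977/657900 (≈-23.1889) theta=4067609/16447500 (≈0.2473)
|theta_initial|=0.3000 |theta_final|=4067609/16447500 (≈0.2473) -> not increased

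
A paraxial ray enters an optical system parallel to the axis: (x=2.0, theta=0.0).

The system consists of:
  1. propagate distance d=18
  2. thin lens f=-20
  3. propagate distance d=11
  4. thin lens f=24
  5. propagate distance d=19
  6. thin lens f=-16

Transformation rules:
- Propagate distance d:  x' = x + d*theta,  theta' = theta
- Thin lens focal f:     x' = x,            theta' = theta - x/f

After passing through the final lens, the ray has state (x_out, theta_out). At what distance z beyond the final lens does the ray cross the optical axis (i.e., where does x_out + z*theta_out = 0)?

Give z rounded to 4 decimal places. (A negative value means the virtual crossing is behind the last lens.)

Initial: x=2.0000 theta=0.0000
After 1 (propagate distance d=18): x=2.0000 theta=0.0000
After 2 (thin lens f=-20): x=2.0000 theta=0.1000
After 3 (propagate distance d=11): x=3.1000 theta=0.1000
After 4 (thin lens f=24): x=3.1000 theta=-7/240 (≈-0.0292)
After 5 (propagate distance d=19): x=611/240 (≈2.5458) theta=-7/240 (≈-0.0292)
After 6 (thin lens f=-16): x=611/240 (≈2.5458) theta=499/3840 (≈0.1299)
z_focus = -x_out/theta_out = -(611/240)/(499/3840) = -9776/499 ≈ -19.5912
Rounded to 4 decimal places: z = -19.5912

Answer: -19.5912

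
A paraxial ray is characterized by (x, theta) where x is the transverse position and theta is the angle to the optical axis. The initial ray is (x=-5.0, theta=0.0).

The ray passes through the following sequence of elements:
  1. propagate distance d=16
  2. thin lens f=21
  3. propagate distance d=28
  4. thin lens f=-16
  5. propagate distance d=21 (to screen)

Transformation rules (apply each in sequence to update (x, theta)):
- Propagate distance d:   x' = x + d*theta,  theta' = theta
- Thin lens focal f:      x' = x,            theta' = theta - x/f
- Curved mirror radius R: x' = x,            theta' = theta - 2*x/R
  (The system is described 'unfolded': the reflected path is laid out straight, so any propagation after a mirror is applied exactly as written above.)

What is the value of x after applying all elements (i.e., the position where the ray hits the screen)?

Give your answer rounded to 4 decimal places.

Initial: x=-5.0000 theta=0.0000
After 1 (propagate distance d=16): x=-5.0000 theta=0.0000
After 2 (thin lens f=21): x=-5.0000 theta=5/21 (≈0.2381)
After 3 (propagate distance d=28): x=5/3 (≈1.6667) theta=5/21 (≈0.2381)
After 4 (thin lens f=-16): x=5/3 (≈1.6667) theta=115/336 (≈0.3423)
After 5 (propagate distance d=21 (to screen)): x=425/48 (≈8.8542) theta=115/336 (≈0.3423)
Rounded to 4 decimal places: x = 8.8542

Answer: 8.8542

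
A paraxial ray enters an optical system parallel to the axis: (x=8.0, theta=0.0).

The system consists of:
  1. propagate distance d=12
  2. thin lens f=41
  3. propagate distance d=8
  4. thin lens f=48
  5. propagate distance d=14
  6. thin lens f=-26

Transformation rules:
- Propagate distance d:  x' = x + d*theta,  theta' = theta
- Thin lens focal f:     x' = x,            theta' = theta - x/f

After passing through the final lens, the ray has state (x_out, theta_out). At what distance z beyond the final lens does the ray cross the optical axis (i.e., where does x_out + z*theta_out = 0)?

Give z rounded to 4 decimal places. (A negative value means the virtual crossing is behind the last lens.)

Answer: 7.0652

Derivation:
Initial: x=8.0000 theta=0.0000
After 1 (propagate distance d=12): x=8.0000 theta=0.0000
After 2 (thin lens f=41): x=8.0000 theta=-8/41 (≈-0.1951)
After 3 (propagate distance d=8): x=264/41 (≈6.4390) theta=-8/41 (≈-0.1951)
After 4 (thin lens f=48): x=264/41 (≈6.4390) theta=-27/82 (≈-0.3293)
After 5 (propagate distance d=14): x=75/41 (≈1.8293) theta=-27/82 (≈-0.3293)
After 6 (thin lens f=-26): x=75/41 (≈1.8293) theta=-138/533 (≈-0.2589)
z_focus = -x_out/theta_out = -(75/41)/(-138/533) = 325/46 ≈ 7.0652
Rounded to 4 decimal places: z = 7.0652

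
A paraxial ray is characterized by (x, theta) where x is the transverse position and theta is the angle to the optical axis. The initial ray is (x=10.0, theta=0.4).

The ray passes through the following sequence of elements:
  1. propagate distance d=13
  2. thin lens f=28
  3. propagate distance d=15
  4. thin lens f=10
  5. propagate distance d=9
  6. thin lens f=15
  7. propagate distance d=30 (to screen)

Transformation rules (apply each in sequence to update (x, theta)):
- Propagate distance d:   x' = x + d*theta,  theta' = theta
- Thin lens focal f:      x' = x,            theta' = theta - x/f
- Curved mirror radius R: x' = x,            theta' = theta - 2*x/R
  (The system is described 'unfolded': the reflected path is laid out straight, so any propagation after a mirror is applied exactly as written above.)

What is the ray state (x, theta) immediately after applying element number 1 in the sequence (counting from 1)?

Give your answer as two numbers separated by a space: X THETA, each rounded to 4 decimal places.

Answer: 15.2000 0.4000

Derivation:
Initial: x=10.0000 theta=0.4000
After 1 (propagate distance d=13): x=15.2000 theta=0.4000
Rounded to 4 decimal places: x = 15.2000, theta = 0.4000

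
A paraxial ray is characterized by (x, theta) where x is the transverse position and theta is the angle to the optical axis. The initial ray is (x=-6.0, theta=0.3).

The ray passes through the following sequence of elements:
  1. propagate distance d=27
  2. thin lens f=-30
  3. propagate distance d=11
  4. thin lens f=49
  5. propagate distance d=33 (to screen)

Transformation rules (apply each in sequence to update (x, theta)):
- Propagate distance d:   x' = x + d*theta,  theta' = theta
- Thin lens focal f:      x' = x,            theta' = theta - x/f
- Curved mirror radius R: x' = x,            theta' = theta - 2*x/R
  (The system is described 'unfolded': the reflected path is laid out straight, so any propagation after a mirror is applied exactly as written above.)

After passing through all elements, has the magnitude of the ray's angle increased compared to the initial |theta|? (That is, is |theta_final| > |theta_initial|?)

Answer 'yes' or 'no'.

Initial: x=-6.0000 theta=0.3000
After 1 (propagate distance d=27): x=2.1000 theta=0.3000
After 2 (thin lens f=-30): x=2.1000 theta=0.3700
After 3 (propagate distance d=11): x=6.1700 theta=0.3700
After 4 (thin lens f=49): x=6.1700 theta=299/1225 (≈0.2441)
After 5 (propagate distance d=33 (to screen)): x=69701/4900 (≈14.2247) theta=299/1225 (≈0.2441)
|theta_initial|=0.3000 |theta_final|=299/1225 (≈0.2441) -> not increased

Answer: no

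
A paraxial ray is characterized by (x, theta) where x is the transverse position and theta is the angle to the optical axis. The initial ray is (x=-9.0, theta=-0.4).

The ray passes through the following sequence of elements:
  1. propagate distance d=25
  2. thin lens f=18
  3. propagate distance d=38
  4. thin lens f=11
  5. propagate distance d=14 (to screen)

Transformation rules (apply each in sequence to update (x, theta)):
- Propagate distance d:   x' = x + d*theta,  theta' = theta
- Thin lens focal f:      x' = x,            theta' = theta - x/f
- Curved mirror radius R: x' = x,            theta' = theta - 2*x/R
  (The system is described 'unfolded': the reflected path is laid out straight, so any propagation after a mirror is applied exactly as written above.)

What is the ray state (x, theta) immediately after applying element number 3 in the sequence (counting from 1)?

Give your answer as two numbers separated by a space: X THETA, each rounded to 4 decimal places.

Initial: x=-9.0000 theta=-0.4000
After 1 (propagate distance d=25): x=-19.0000 theta=-0.4000
After 2 (thin lens f=18): x=-19.0000 theta=59/90 (≈0.6556)
After 3 (propagate distance d=38): x=266/45 (≈5.9111) theta=59/90 (≈0.6556)
Rounded to 4 decimal places: x = 5.9111, theta = 0.6556

Answer: 5.9111 0.6556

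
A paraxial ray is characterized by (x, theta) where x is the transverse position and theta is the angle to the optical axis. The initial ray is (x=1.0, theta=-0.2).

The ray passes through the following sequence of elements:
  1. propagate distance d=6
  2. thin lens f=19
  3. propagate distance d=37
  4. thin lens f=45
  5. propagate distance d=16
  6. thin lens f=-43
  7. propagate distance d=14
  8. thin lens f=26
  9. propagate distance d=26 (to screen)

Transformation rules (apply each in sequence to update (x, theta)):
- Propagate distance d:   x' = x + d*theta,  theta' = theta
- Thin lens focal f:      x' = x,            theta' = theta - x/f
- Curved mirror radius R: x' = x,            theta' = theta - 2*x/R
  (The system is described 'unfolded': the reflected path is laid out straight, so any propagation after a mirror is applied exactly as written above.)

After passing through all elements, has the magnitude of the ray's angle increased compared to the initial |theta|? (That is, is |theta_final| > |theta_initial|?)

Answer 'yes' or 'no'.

Initial: x=1.0000 theta=-0.2000
After 1 (propagate distance d=6): x=-0.2000 theta=-0.2000
After 2 (thin lens f=19): x=-0.2000 theta=-18/95 (≈-0.1895)
After 3 (propagate distance d=37): x=-137/19 (≈-7.2105) theta=-18/95 (≈-0.1895)
After 4 (thin lens f=45): x=-137/19 (≈-7.2105) theta=-5/171 (≈-0.0292)
After 5 (propagate distance d=16): x=-1313/171 (≈-7.6784) theta=-5/171 (≈-0.0292)
After 6 (thin lens f=-43): x=-1313/171 (≈-7.6784) theta=-1528/7353 (≈-0.2078)
After 7 (propagate distance d=14): x=-77851/7353 (≈-10.5877) theta=-1528/7353 (≈-0.2078)
After 8 (thin lens f=26): x=-77851/7353 (≈-10.5877) theta=38123/191178 (≈0.1994)
After 9 (propagate distance d=26 (to screen)): x=-39728/7353 (≈-5.4030) theta=38123/191178 (≈0.1994)
|theta_initial|=0.2000 |theta_final|=38123/191178 (≈0.1994) -> not increased

Answer: no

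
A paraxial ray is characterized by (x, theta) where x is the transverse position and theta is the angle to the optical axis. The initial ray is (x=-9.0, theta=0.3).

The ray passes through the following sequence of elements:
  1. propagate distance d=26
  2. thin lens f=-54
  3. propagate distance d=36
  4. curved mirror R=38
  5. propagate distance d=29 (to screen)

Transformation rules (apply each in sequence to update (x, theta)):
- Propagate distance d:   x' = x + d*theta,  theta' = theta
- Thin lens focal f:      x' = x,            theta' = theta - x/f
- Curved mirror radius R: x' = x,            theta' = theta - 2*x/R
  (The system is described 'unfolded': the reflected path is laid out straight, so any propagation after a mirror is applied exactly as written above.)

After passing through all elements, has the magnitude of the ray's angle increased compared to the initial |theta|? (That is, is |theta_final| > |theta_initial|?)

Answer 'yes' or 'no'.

Initial: x=-9.0000 theta=0.3000
After 1 (propagate distance d=26): x=-1.2000 theta=0.3000
After 2 (thin lens f=-54): x=-1.2000 theta=5/18 (≈0.2778)
After 3 (propagate distance d=36): x=8.8000 theta=5/18 (≈0.2778)
After 4 (curved mirror R=38): x=8.8000 theta=-317/1710 (≈-0.1854)
After 5 (propagate distance d=29 (to screen)): x=1171/342 (≈3.4240) theta=-317/1710 (≈-0.1854)
|theta_initial|=0.3000 |theta_final|=317/1710 (≈0.1854) -> not increased

Answer: no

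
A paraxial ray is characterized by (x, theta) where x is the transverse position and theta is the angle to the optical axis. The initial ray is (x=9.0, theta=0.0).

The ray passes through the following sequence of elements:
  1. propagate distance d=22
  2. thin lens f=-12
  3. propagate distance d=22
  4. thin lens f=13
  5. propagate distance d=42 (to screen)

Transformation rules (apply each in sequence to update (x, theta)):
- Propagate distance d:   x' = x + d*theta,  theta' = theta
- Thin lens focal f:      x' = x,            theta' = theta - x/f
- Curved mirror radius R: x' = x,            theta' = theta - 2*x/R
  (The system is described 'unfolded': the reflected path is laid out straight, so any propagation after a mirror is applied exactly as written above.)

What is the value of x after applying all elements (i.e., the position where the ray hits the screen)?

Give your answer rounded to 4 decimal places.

Initial: x=9.0000 theta=0.0000
After 1 (propagate distance d=22): x=9.0000 theta=0.0000
After 2 (thin lens f=-12): x=9.0000 theta=0.7500
After 3 (propagate distance d=22): x=25.5000 theta=0.7500
After 4 (thin lens f=13): x=25.5000 theta=-63/52 (≈-1.2115)
After 5 (propagate distance d=42 (to screen)): x=-330/13 (≈-25.3846) theta=-63/52 (≈-1.2115)
Rounded to 4 decimal places: x = -25.3846

Answer: -25.3846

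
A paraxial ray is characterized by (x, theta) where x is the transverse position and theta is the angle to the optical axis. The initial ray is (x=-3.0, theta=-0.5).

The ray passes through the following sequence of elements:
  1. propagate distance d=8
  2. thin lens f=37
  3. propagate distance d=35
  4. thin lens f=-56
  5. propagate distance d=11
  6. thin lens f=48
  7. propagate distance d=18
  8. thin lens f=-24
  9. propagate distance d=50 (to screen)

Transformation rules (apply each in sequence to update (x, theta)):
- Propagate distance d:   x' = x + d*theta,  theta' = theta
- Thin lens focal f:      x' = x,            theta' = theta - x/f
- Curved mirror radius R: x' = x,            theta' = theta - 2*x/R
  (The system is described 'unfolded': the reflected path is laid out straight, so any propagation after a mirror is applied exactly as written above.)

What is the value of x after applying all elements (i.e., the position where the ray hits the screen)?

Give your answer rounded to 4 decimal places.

Answer: -88.4385

Derivation:
Initial: x=-3.0000 theta=-0.5000
After 1 (propagate distance d=8): x=-7.0000 theta=-0.5000
After 2 (thin lens f=37): x=-7.0000 theta=-23/74 (≈-0.3108)
After 3 (propagate distance d=35): x=-1323/74 (≈-17.8784) theta=-23/74 (≈-0.3108)
After 4 (thin lens f=-56): x=-1323/74 (≈-17.8784) theta=-373/592 (≈-0.6301)
After 5 (propagate distance d=11): x=-14687/592 (≈-24.8091) theta=-373/592 (≈-0.6301)
After 6 (thin lens f=48): x=-14687/592 (≈-24.8091) theta=-3217/28416 (≈-0.1132)
After 7 (propagate distance d=18): x=-127147/4736 (≈-26.8469) theta=-3217/28416 (≈-0.1132)
After 8 (thin lens f=-24): x=-127147/4736 (≈-26.8469) theta=-140015/113664 (≈-1.2318)
After 9 (propagate distance d=50 (to screen)): x=-5026139/56832 (≈-88.4385) theta=-140015/113664 (≈-1.2318)
Rounded to 4 decimal places: x = -88.4385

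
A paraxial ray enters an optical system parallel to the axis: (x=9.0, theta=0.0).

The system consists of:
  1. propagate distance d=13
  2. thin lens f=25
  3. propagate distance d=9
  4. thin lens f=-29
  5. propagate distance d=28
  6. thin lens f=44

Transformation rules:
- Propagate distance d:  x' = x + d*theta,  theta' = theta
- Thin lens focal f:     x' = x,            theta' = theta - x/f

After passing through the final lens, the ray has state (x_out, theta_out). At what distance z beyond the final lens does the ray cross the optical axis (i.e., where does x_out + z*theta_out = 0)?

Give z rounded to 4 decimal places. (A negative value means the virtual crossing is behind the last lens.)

Answer: 6.5476

Derivation:
Initial: x=9.0000 theta=0.0000
After 1 (propagate distance d=13): x=9.0000 theta=0.0000
After 2 (thin lens f=25): x=9.0000 theta=-0.3600
After 3 (propagate distance d=9): x=5.7600 theta=-0.3600
After 4 (thin lens f=-29): x=5.7600 theta=-117/725 (≈-0.1614)
After 5 (propagate distance d=28): x=36/29 (≈1.2414) theta=-117/725 (≈-0.1614)
After 6 (thin lens f=44): x=36/29 (≈1.2414) theta=-1512/7975 (≈-0.1896)
z_focus = -x_out/theta_out = -(36/29)/(-1512/7975) = 275/42 ≈ 6.5476
Rounded to 4 decimal places: z = 6.5476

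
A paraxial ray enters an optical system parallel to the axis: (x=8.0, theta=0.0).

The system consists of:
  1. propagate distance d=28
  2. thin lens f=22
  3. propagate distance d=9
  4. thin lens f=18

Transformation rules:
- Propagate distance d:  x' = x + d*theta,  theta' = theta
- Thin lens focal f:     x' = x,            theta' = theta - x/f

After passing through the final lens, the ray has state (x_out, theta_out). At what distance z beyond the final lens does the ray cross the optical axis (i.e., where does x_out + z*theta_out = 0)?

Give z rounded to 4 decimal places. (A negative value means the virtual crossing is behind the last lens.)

Answer: 7.5484

Derivation:
Initial: x=8.0000 theta=0.0000
After 1 (propagate distance d=28): x=8.0000 theta=0.0000
After 2 (thin lens f=22): x=8.0000 theta=-4/11 (≈-0.3636)
After 3 (propagate distance d=9): x=52/11 (≈4.7273) theta=-4/11 (≈-0.3636)
After 4 (thin lens f=18): x=52/11 (≈4.7273) theta=-62/99 (≈-0.6263)
z_focus = -x_out/theta_out = -(52/11)/(-62/99) = 234/31 ≈ 7.5484
Rounded to 4 decimal places: z = 7.5484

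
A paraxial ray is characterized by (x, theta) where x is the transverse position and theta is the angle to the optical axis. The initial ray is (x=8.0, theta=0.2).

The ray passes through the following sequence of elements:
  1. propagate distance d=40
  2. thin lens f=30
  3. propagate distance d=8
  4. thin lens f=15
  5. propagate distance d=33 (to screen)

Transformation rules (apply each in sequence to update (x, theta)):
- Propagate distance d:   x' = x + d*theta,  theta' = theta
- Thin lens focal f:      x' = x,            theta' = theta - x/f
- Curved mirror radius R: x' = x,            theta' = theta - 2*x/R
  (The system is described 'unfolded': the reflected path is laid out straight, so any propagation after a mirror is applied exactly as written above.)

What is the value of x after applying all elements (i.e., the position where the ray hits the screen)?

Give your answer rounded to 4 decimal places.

Answer: -27.0000

Derivation:
Initial: x=8.0000 theta=0.2000
After 1 (propagate distance d=40): x=16.0000 theta=0.2000
After 2 (thin lens f=30): x=16.0000 theta=-1/3 (≈-0.3333)
After 3 (propagate distance d=8): x=40/3 (≈13.3333) theta=-1/3 (≈-0.3333)
After 4 (thin lens f=15): x=40/3 (≈13.3333) theta=-11/9 (≈-1.2222)
After 5 (propagate distance d=33 (to screen)): x=-27.0000 theta=-11/9 (≈-1.2222)
Rounded to 4 decimal places: x = -27.0000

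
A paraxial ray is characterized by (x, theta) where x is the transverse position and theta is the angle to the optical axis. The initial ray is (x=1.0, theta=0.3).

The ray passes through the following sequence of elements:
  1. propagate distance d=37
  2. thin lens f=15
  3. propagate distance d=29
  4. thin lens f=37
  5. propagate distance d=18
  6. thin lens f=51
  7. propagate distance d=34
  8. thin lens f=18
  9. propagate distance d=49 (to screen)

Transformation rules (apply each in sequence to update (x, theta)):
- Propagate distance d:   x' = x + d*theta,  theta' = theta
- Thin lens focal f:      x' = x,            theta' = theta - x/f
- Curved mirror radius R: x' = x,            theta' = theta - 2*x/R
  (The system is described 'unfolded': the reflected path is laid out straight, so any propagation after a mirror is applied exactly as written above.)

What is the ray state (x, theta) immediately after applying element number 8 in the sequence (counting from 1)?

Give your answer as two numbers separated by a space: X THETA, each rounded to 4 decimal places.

Initial: x=1.0000 theta=0.3000
After 1 (propagate distance d=37): x=12.1000 theta=0.3000
After 2 (thin lens f=15): x=12.1000 theta=-38/75 (≈-0.5067)
After 3 (propagate distance d=29): x=-389/150 (≈-2.5933) theta=-38/75 (≈-0.5067)
After 4 (thin lens f=37): x=-389/150 (≈-2.5933) theta=-2423/5550 (≈-0.4366)
After 5 (propagate distance d=18): x=-58007/5550 (≈-10.4517) theta=-2423/5550 (≈-0.4366)
After 6 (thin lens f=51): x=-58007/5550 (≈-10.4517) theta=-32783/141525 (≈-0.2316)
After 7 (propagate distance d=34): x=-305153/16650 (≈-18.3275) theta=-32783/141525 (≈-0.2316)
After 8 (thin lens f=18): x=-305153/16650 (≈-18.3275) theta=4007413/5094900 (≈0.7866)
Rounded to 4 decimal places: x = -18.3275, theta = 0.7866

Answer: -18.3275 0.7866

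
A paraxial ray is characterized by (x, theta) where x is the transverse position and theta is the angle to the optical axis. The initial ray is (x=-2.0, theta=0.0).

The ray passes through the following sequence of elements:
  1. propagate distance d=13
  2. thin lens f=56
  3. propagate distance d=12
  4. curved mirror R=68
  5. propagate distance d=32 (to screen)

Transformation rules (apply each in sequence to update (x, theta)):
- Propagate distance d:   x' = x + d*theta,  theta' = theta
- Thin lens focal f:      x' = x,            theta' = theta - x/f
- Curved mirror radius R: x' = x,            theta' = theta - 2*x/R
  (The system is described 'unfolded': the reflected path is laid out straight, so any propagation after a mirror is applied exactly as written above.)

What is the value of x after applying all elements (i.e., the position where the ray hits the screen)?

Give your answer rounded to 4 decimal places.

Initial: x=-2.0000 theta=0.0000
After 1 (propagate distance d=13): x=-2.0000 theta=0.0000
After 2 (thin lens f=56): x=-2.0000 theta=1/28 (≈0.0357)
After 3 (propagate distance d=12): x=-11/7 (≈-1.5714) theta=1/28 (≈0.0357)
After 4 (curved mirror R=68): x=-11/7 (≈-1.5714) theta=39/476 (≈0.0819)
After 5 (propagate distance d=32 (to screen)): x=125/119 (≈1.0504) theta=39/476 (≈0.0819)
Rounded to 4 decimal places: x = 1.0504

Answer: 1.0504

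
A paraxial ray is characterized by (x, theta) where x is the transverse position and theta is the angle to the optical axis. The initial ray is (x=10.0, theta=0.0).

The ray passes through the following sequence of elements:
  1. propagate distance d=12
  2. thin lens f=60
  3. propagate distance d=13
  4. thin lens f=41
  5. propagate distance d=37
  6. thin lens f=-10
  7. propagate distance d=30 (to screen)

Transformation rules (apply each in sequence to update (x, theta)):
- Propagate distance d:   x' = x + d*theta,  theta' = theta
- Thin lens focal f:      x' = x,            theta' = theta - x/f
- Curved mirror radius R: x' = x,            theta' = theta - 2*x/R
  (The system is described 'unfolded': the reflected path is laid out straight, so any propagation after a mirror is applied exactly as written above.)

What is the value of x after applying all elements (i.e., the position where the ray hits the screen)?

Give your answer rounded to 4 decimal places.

Answer: -32.3415

Derivation:
Initial: x=10.0000 theta=0.0000
After 1 (propagate distance d=12): x=10.0000 theta=0.0000
After 2 (thin lens f=60): x=10.0000 theta=-1/6 (≈-0.1667)
After 3 (propagate distance d=13): x=47/6 (≈7.8333) theta=-1/6 (≈-0.1667)
After 4 (thin lens f=41): x=47/6 (≈7.8333) theta=-44/123 (≈-0.3577)
After 5 (propagate distance d=37): x=-443/82 (≈-5.4024) theta=-44/123 (≈-0.3577)
After 6 (thin lens f=-10): x=-443/82 (≈-5.4024) theta=-2209/2460 (≈-0.8980)
After 7 (propagate distance d=30 (to screen)): x=-1326/41 (≈-32.3415) theta=-2209/2460 (≈-0.8980)
Rounded to 4 decimal places: x = -32.3415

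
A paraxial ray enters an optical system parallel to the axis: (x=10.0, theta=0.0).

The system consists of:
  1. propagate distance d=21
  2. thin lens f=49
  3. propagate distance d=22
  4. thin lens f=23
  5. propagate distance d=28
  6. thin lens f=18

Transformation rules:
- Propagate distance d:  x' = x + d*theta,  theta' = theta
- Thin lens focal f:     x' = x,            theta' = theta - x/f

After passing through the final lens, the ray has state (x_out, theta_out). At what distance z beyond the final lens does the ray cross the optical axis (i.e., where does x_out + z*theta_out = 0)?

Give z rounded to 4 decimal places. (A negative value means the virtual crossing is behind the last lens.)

Initial: x=10.0000 theta=0.0000
After 1 (propagate distance d=21): x=10.0000 theta=0.0000
After 2 (thin lens f=49): x=10.0000 theta=-10/49 (≈-0.2041)
After 3 (propagate distance d=22): x=270/49 (≈5.5102) theta=-10/49 (≈-0.2041)
After 4 (thin lens f=23): x=270/49 (≈5.5102) theta=-500/1127 (≈-0.4437)
After 5 (propagate distance d=28): x=-7790/1127 (≈-6.9122) theta=-500/1127 (≈-0.4437)
After 6 (thin lens f=18): x=-7790/1127 (≈-6.9122) theta=-605/10143 (≈-0.0596)
z_focus = -x_out/theta_out = -(-7790/1127)/(-605/10143) = -14022/121 ≈ -115.8843
Rounded to 4 decimal places: z = -115.8843

Answer: -115.8843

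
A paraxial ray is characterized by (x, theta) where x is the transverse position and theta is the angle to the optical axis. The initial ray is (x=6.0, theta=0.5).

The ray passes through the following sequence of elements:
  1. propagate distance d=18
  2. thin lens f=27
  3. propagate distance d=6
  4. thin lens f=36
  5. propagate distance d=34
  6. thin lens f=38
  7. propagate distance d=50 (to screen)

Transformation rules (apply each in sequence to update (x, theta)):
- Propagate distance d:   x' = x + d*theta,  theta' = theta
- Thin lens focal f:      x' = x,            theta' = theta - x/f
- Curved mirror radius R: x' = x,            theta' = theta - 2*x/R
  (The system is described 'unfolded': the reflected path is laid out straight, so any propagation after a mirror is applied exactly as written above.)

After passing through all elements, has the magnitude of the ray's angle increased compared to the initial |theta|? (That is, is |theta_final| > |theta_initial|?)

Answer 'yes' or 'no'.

Answer: no

Derivation:
Initial: x=6.0000 theta=0.5000
After 1 (propagate distance d=18): x=15.0000 theta=0.5000
After 2 (thin lens f=27): x=15.0000 theta=-1/18 (≈-0.0556)
After 3 (propagate distance d=6): x=44/3 (≈14.6667) theta=-1/18 (≈-0.0556)
After 4 (thin lens f=36): x=44/3 (≈14.6667) theta=-25/54 (≈-0.4630)
After 5 (propagate distance d=34): x=-29/27 (≈-1.0741) theta=-25/54 (≈-0.4630)
After 6 (thin lens f=38): x=-29/27 (≈-1.0741) theta=-223/513 (≈-0.4347)
After 7 (propagate distance d=50 (to screen)): x=-11701/513 (≈-22.8090) theta=-223/513 (≈-0.4347)
|theta_initial|=0.5000 |theta_final|=223/513 (≈0.4347) -> not increased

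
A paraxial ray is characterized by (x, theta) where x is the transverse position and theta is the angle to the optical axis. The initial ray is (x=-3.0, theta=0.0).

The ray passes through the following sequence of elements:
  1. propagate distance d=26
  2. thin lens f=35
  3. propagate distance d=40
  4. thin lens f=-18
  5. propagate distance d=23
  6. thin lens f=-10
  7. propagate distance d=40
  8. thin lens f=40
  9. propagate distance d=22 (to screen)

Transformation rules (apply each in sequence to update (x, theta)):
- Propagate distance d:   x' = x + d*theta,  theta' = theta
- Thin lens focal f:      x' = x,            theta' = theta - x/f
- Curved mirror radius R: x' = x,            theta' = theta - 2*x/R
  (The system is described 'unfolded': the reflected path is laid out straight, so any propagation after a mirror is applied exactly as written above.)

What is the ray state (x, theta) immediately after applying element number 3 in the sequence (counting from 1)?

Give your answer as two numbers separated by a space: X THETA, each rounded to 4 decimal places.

Initial: x=-3.0000 theta=0.0000
After 1 (propagate distance d=26): x=-3.0000 theta=0.0000
After 2 (thin lens f=35): x=-3.0000 theta=3/35 (≈0.0857)
After 3 (propagate distance d=40): x=3/7 (≈0.4286) theta=3/35 (≈0.0857)
Rounded to 4 decimal places: x = 0.4286, theta = 0.0857

Answer: 0.4286 0.0857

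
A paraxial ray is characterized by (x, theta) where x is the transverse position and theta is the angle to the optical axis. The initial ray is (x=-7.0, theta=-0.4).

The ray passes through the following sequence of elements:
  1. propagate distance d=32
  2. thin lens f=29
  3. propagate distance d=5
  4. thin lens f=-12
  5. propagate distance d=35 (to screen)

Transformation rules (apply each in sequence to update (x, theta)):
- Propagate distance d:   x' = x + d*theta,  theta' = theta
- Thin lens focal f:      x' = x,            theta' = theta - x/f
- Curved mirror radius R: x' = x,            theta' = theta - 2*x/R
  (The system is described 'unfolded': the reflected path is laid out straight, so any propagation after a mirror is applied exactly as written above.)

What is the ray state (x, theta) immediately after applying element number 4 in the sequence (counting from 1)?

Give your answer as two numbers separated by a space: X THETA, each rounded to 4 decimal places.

Initial: x=-7.0000 theta=-0.4000
After 1 (propagate distance d=32): x=-19.8000 theta=-0.4000
After 2 (thin lens f=29): x=-19.8000 theta=41/145 (≈0.2828)
After 3 (propagate distance d=5): x=-2666/145 (≈-18.3862) theta=41/145 (≈0.2828)
After 4 (thin lens f=-12): x=-2666/145 (≈-18.3862) theta=-1087/870 (≈-1.2494)
Rounded to 4 decimal places: x = -18.3862, theta = -1.2494

Answer: -18.3862 -1.2494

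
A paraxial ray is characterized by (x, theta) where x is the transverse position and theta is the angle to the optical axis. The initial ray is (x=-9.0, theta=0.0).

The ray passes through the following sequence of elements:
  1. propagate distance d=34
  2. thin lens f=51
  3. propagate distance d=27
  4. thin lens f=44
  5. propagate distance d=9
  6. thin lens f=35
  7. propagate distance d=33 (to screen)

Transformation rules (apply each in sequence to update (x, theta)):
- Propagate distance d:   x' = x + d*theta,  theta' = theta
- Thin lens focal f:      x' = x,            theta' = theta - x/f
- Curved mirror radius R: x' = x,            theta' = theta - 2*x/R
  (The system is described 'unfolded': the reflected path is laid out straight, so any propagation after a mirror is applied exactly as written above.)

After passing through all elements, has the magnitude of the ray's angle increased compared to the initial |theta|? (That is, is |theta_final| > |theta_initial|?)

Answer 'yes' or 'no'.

Initial: x=-9.0000 theta=0.0000
After 1 (propagate distance d=34): x=-9.0000 theta=0.0000
After 2 (thin lens f=51): x=-9.0000 theta=3/17 (≈0.1765)
After 3 (propagate distance d=27): x=-72/17 (≈-4.2353) theta=3/17 (≈0.1765)
After 4 (thin lens f=44): x=-72/17 (≈-4.2353) theta=3/11 (≈0.2727)
After 5 (propagate distance d=9): x=-333/187 (≈-1.7807) theta=3/11 (≈0.2727)
After 6 (thin lens f=35): x=-333/187 (≈-1.7807) theta=2118/6545 (≈0.3236)
After 7 (propagate distance d=33 (to screen)): x=58239/6545 (≈8.8982) theta=2118/6545 (≈0.3236)
|theta_initial|=0.0000 |theta_final|=2118/6545 (≈0.3236) -> increased

Answer: yes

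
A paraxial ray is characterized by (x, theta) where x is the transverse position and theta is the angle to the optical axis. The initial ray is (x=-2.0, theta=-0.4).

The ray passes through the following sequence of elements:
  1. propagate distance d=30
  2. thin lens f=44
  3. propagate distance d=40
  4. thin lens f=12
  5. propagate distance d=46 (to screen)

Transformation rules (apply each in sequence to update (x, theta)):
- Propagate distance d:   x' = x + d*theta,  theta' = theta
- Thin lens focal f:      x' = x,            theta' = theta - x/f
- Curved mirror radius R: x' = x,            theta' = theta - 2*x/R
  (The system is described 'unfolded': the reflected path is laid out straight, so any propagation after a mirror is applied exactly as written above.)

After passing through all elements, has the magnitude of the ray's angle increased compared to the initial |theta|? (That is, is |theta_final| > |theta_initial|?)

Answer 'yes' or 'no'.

Initial: x=-2.0000 theta=-0.4000
After 1 (propagate distance d=30): x=-14.0000 theta=-0.4000
After 2 (thin lens f=44): x=-14.0000 theta=-9/110 (≈-0.0818)
After 3 (propagate distance d=40): x=-190/11 (≈-17.2727) theta=-9/110 (≈-0.0818)
After 4 (thin lens f=12): x=-190/11 (≈-17.2727) theta=224/165 (≈1.3576)
After 5 (propagate distance d=46 (to screen)): x=7454/165 (≈45.1758) theta=224/165 (≈1.3576)
|theta_initial|=0.4000 |theta_final|=224/165 (≈1.3576) -> increased

Answer: yes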